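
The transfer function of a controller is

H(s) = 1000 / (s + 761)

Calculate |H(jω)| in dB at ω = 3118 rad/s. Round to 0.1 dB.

Substitute s = j3118:
Numerator: 1000 = 1000 + j0
Denominator: (j3118) + 761 = 761 + j3118
|N| = √(1000² + 0²) ≈ 1000, ∠N ≈ 0.00°
|D| = √(761² + 3118²) ≈ 3209.5, ∠D ≈ 76.28°
|H| = 1000 / 3209.5 ≈ 0.31158
Gain = 20 log₁₀(0.31158) ≈ -10.13 dB

-10.1 dB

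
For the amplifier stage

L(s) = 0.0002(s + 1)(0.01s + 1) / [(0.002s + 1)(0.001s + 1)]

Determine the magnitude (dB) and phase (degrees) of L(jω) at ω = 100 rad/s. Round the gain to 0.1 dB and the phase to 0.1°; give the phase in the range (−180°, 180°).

At ω = 100 rad/s:
zero (1 + j100·1) = 1 + j100 → |·| ≈ 100, ∠ ≈ 89.43°
zero (1 + j100·0.01) = 1 + j1 → |·| ≈ 1.4142, ∠ ≈ 45.00°
pole (1 + j100·0.002) = 1 + j0.2 → |·| ≈ 1.0198, ∠ ≈ 11.31°
pole (1 + j100·0.001) = 1 + j0.1 → |·| ≈ 1.005, ∠ ≈ 5.71°
|L| = 0.0002 · 100 · 1.4142 / (1.0198 · 1.005) ≈ 0.027597
Gain = 20 log₁₀(0.027597) ≈ -31.18 dB
∠L = (89.43° + 45.00°) − (11.31° + 5.71°) = 117.41°

-31.2 dB, 117.4°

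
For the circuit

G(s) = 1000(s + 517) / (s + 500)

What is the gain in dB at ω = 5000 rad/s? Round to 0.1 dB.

60.0 dB

At s = jω = j5000:
zero (s+517): 517 + j5000 → |·| = √(517²+5000²) = √25267289 ≈ 5026.7, ∠ = arctan(5000/517) ≈ 84.10°
pole (s+500): 500 + j5000 → |·| = √(500²+5000²) = √25250000 ≈ 5024.9, ∠ = arctan(5000/500) ≈ 84.29°
|G| = 1000 · 5026.7 / 5024.9 ≈ 1000.4
Gain = 20 log₁₀(1000.4) ≈ 60.00 dB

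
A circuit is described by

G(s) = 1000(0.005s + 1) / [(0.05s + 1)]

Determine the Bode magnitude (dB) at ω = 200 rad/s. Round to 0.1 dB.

43.0 dB

At ω = 200 rad/s:
zero (1 + j200·0.005) = 1 + j1 → |·| ≈ 1.4142, ∠ ≈ 45.00°
pole (1 + j200·0.05) = 1 + j10 → |·| ≈ 10.05, ∠ ≈ 84.29°
|G| = 1000 · 1.4142 / (10.05) ≈ 140.72
Gain = 20 log₁₀(140.72) ≈ 42.97 dB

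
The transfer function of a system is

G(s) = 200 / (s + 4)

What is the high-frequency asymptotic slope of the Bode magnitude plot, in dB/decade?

Each pole contributes −20 dB/decade at high frequency; each zero contributes +20 dB/decade.
Net: 0 zero(s) − 1 pole(s) → -20 dB/decade.

-20 dB/decade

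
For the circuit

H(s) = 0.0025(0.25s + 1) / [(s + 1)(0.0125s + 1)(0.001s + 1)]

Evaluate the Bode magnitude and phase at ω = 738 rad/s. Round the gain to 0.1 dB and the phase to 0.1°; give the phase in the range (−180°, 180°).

-85.3 dB, -120.5°

At ω = 738 rad/s:
zero (1 + j738·0.25) = 1 + j184.5 → |·| ≈ 184.5, ∠ ≈ 89.69°
pole (1 + j738·1) = 1 + j738 → |·| ≈ 738, ∠ ≈ 89.92°
pole (1 + j738·0.0125) = 1 + j9.225 → |·| ≈ 9.279, ∠ ≈ 83.81°
pole (1 + j738·0.001) = 1 + j0.738 → |·| ≈ 1.2428, ∠ ≈ 36.43°
|H| = 0.0025 · 184.5 / (738 · 9.279 · 1.2428) ≈ 5.4197e-05
Gain = 20 log₁₀(5.4197e-05) ≈ -85.32 dB
∠H = (89.69°) − (89.92° + 83.81° + 36.43°) = -120.47°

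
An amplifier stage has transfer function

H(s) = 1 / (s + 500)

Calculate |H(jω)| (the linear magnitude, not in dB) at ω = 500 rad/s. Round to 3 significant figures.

0.00141

At s = jω = j500:
pole (s+500): 500 + j500 → |·| = √(500²+500²) = √500000 ≈ 707.11, ∠ = arctan(500/500) ≈ 45.00°
|H| = 1 / 707.11 ≈ 0.0014142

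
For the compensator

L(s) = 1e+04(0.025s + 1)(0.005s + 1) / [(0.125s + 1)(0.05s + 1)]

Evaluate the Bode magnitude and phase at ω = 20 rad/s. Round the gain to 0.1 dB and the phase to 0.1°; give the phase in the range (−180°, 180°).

At ω = 20 rad/s:
zero (1 + j20·0.025) = 1 + j0.5 → |·| ≈ 1.118, ∠ ≈ 26.57°
zero (1 + j20·0.005) = 1 + j0.1 → |·| ≈ 1.005, ∠ ≈ 5.71°
pole (1 + j20·0.125) = 1 + j2.5 → |·| ≈ 2.6926, ∠ ≈ 68.20°
pole (1 + j20·0.05) = 1 + j1 → |·| ≈ 1.4142, ∠ ≈ 45.00°
|L| = 1e+04 · 1.118 · 1.005 / (2.6926 · 1.4142) ≈ 2950.7
Gain = 20 log₁₀(2950.7) ≈ 69.40 dB
∠L = (26.57° + 5.71°) − (68.20° + 45.00°) = -80.92°

69.4 dB, -80.9°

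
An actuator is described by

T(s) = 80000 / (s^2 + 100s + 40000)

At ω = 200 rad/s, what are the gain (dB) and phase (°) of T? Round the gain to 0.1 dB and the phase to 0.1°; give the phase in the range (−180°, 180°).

12.0 dB, -90.0°

At s = jω = j200:
quadratic: (j200)² + 100·j200 + 40000 = 0 + j20000 → |·| ≈ 20000, ∠ ≈ 90.00°
|T| = 80000 / 20000 ≈ 4
Gain = 20 log₁₀(4) ≈ 12.04 dB
∠T = 0.00° − 90.00° = -90.00°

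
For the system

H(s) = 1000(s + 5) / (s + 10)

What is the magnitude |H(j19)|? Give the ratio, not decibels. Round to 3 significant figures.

At s = jω = j19:
zero (s+5): 5 + j19 → |·| = √(5²+19²) = √386 ≈ 19.647, ∠ = arctan(19/5) ≈ 75.26°
pole (s+10): 10 + j19 → |·| = √(10²+19²) = √461 ≈ 21.471, ∠ = arctan(19/10) ≈ 62.24°
|H| = 1000 · 19.647 / 21.471 ≈ 915.05

915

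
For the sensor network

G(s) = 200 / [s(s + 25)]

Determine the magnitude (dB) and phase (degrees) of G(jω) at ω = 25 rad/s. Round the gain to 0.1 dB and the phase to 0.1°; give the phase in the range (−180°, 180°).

At s = jω = j25:
pole (s+25): 25 + j25 → |·| = √(25²+25²) = √1250 ≈ 35.355, ∠ = arctan(25/25) ≈ 45.00°
pole at origin: |s| = 25, ∠ = 90.00° (in denominator)
|G| = 200 / 883.87 ≈ 0.22628
Gain = 20 log₁₀(0.22628) ≈ -12.91 dB
∠G = 0.00° − 135.00° = -135.00°

-12.9 dB, -135.0°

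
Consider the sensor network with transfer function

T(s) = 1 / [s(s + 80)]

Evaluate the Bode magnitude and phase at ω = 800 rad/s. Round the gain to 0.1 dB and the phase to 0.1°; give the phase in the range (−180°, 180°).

-116.2 dB, -174.3°

At s = jω = j800:
pole (s+80): 80 + j800 → |·| = √(80²+800²) = √646400 ≈ 803.99, ∠ = arctan(800/80) ≈ 84.29°
pole at origin: |s| = 800, ∠ = 90.00° (in denominator)
|T| = 1 / 6.4319e+05 ≈ 1.5548e-06
Gain = 20 log₁₀(1.5548e-06) ≈ -116.17 dB
∠T = 0.00° − 174.29° = -174.29°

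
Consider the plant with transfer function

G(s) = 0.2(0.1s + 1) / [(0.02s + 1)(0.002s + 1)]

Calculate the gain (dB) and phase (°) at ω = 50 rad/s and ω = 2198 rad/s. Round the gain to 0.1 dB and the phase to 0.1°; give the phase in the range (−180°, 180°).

At ω = 50 rad/s:
zero (1 + j50·0.1) = 1 + j5 → |·| ≈ 5.099, ∠ ≈ 78.69°
pole (1 + j50·0.02) = 1 + j1 → |·| ≈ 1.4142, ∠ ≈ 45.00°
pole (1 + j50·0.002) = 1 + j0.1 → |·| ≈ 1.005, ∠ ≈ 5.71°
|G| = 0.2 · 5.099 / (1.4142 · 1.005) ≈ 0.71753
Gain = 20 log₁₀(0.71753) ≈ -2.88 dB
∠G = (78.69°) − (45.00° + 5.71°) = 27.98°

At ω = 2198 rad/s:
zero (1 + j2198·0.1) = 1 + j219.8 → |·| ≈ 219.8, ∠ ≈ 89.74°
pole (1 + j2198·0.02) = 1 + j43.96 → |·| ≈ 43.971, ∠ ≈ 88.70°
pole (1 + j2198·0.002) = 1 + j4.396 → |·| ≈ 4.5083, ∠ ≈ 77.18°
|G| = 0.2 · 219.8 / (43.971 · 4.5083) ≈ 0.22176
Gain = 20 log₁₀(0.22176) ≈ -13.08 dB
∠G = (89.74°) − (88.70° + 77.18°) = -76.14°

ω = 50: -2.9 dB, 28.0°; ω = 2198: -13.1 dB, -76.1°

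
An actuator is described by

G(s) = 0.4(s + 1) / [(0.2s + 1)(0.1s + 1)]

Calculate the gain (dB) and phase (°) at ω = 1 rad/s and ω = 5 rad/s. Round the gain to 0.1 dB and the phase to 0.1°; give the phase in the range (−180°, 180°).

At ω = 1 rad/s:
zero (1 + j1·1) = 1 + j1 → |·| ≈ 1.4142, ∠ ≈ 45.00°
pole (1 + j1·0.2) = 1 + j0.2 → |·| ≈ 1.0198, ∠ ≈ 11.31°
pole (1 + j1·0.1) = 1 + j0.1 → |·| ≈ 1.005, ∠ ≈ 5.71°
|G| = 0.4 · 1.4142 / (1.0198 · 1.005) ≈ 0.55194
Gain = 20 log₁₀(0.55194) ≈ -5.16 dB
∠G = (45.00°) − (11.31° + 5.71°) = 27.98°

At ω = 5 rad/s:
zero (1 + j5·1) = 1 + j5 → |·| ≈ 5.099, ∠ ≈ 78.69°
pole (1 + j5·0.2) = 1 + j1 → |·| ≈ 1.4142, ∠ ≈ 45.00°
pole (1 + j5·0.1) = 1 + j0.5 → |·| ≈ 1.118, ∠ ≈ 26.57°
|G| = 0.4 · 5.099 / (1.4142 · 1.118) ≈ 1.29
Gain = 20 log₁₀(1.29) ≈ 2.21 dB
∠G = (78.69°) − (45.00° + 26.57°) = 7.12°

ω = 1: -5.2 dB, 28.0°; ω = 5: 2.2 dB, 7.1°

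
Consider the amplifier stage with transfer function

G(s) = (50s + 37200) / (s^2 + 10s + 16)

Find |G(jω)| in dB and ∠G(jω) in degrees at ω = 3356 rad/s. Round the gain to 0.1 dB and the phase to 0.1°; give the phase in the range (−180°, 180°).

-36.3 dB, -102.3°

Substitute s = j3356:
Numerator: 50(j3356) + 37200 = 37200 + j167800
Denominator: (j3356)^2 + 10(j3356) + 16 = -11262720 + j33560
|N| = √(37200² + 167800²) ≈ 1.7187e+05, ∠N ≈ 77.50°
|D| = √(11262720² + 33560²) ≈ 1.1263e+07, ∠D ≈ 179.83°
|G| = 1.7187e+05 / 1.1263e+07 ≈ 0.01526
Gain = 20 log₁₀(0.01526) ≈ -36.33 dB
∠G = 77.50° − 179.83° = -102.33°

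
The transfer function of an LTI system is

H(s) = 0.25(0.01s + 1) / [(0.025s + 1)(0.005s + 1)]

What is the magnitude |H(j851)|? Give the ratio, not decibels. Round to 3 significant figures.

0.0230

At ω = 851 rad/s:
zero (1 + j851·0.01) = 1 + j8.51 → |·| ≈ 8.5686, ∠ ≈ 83.30°
pole (1 + j851·0.025) = 1 + j21.275 → |·| ≈ 21.298, ∠ ≈ 87.31°
pole (1 + j851·0.005) = 1 + j4.255 → |·| ≈ 4.3709, ∠ ≈ 76.77°
|H| = 0.25 · 8.5686 / (21.298 · 4.3709) ≈ 0.023011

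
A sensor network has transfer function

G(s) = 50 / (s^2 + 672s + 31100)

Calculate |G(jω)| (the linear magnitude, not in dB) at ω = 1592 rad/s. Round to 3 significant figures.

Substitute s = j1592:
Numerator: 50 = 50 + j0
Denominator: (j1592)^2 + 672(j1592) + 31100 = -2503364 + j1069824
|N| = √(50² + 0²) ≈ 50, ∠N ≈ 0.00°
|D| = √(2503364² + 1069824²) ≈ 2.7224e+06, ∠D ≈ 156.86°
|G| = 50 / 2.7224e+06 ≈ 1.8366e-05

1.84e-05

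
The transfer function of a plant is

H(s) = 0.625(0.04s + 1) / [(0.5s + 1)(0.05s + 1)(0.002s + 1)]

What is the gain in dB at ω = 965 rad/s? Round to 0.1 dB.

At ω = 965 rad/s:
zero (1 + j965·0.04) = 1 + j38.6 → |·| ≈ 38.613, ∠ ≈ 88.52°
pole (1 + j965·0.5) = 1 + j482.5 → |·| ≈ 482.5, ∠ ≈ 89.88°
pole (1 + j965·0.05) = 1 + j48.25 → |·| ≈ 48.26, ∠ ≈ 88.81°
pole (1 + j965·0.002) = 1 + j1.93 → |·| ≈ 2.1737, ∠ ≈ 62.61°
|H| = 0.625 · 38.613 / (482.5 · 48.26 · 2.1737) ≈ 0.00047679
Gain = 20 log₁₀(0.00047679) ≈ -66.43 dB

-66.4 dB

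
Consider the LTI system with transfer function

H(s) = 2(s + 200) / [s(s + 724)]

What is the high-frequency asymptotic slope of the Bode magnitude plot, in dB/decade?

Each pole contributes −20 dB/decade at high frequency; each zero contributes +20 dB/decade.
Net: 1 zero(s) − 2 pole(s) → -20 dB/decade.

-20 dB/decade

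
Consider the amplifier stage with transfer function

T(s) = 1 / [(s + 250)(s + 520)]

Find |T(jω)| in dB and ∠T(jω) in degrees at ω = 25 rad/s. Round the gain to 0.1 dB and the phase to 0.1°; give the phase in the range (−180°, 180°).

At s = jω = j25:
pole (s+250): 250 + j25 → |·| = √(250²+25²) = √63125 ≈ 251.25, ∠ = arctan(25/250) ≈ 5.71°
pole (s+520): 520 + j25 → |·| = √(520²+25²) = √271025 ≈ 520.6, ∠ = arctan(25/520) ≈ 2.75°
|T| = 1 / 1.308e+05 ≈ 7.6453e-06
Gain = 20 log₁₀(7.6453e-06) ≈ -102.33 dB
∠T = 0.00° − 8.46° = -8.46°

-102.3 dB, -8.5°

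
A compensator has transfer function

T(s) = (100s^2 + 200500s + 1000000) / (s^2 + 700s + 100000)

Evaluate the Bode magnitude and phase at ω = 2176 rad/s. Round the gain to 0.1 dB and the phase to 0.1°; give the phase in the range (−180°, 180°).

42.4 dB, -24.5°

Substitute s = j2176:
Numerator: 100(j2176)^2 + 200500(j2176) + 1000000 = -472497600 + j436288000
Denominator: (j2176)^2 + 700(j2176) + 100000 = -4634976 + j1523200
|N| = √(472497600² + 436288000²) ≈ 6.4312e+08, ∠N ≈ 137.28°
|D| = √(4634976² + 1523200²) ≈ 4.8788e+06, ∠D ≈ 161.81°
|T| = 6.4312e+08 / 4.8788e+06 ≈ 131.82
Gain = 20 log₁₀(131.82) ≈ 42.40 dB
∠T = 137.28° − 161.81° = -24.53°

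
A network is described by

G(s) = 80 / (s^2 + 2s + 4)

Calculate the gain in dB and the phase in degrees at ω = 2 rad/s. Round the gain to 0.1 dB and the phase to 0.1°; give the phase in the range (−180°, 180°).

26.0 dB, -90.0°

At s = jω = j2:
quadratic: (j2)² + 2·j2 + 4 = 0 + j4 → |·| ≈ 4, ∠ ≈ 90.00°
|G| = 80 / 4 ≈ 20
Gain = 20 log₁₀(20) ≈ 26.02 dB
∠G = 0.00° − 90.00° = -90.00°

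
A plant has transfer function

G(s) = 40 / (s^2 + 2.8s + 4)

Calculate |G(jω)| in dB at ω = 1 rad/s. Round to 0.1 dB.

19.8 dB

At s = jω = j1:
quadratic: (j1)² + 2.8·j1 + 4 = 3 + j2.8 → |·| ≈ 4.1037, ∠ ≈ 43.03°
|G| = 40 / 4.1037 ≈ 9.7473
Gain = 20 log₁₀(9.7473) ≈ 19.78 dB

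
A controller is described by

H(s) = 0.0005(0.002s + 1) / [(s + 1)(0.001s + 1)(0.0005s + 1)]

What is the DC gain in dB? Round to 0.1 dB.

-66.0 dB

H(0) = 0.0005 · 1 / 1 = 0.0005
20 log₁₀(0.0005) ≈ -66.02 dB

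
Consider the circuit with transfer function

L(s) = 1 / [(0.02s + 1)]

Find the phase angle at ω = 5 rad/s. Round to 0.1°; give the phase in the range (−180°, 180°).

At ω = 5 rad/s:
pole (1 + j5·0.02) = 1 + j0.1 → |·| ≈ 1.005, ∠ ≈ 5.71°
∠L = (0°) − (5.71°) = -5.71°

-5.7°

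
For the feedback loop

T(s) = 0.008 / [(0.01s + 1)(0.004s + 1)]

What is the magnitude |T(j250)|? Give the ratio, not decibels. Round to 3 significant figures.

0.00210

At ω = 250 rad/s:
pole (1 + j250·0.01) = 1 + j2.5 → |·| ≈ 2.6926, ∠ ≈ 68.20°
pole (1 + j250·0.004) = 1 + j1 → |·| ≈ 1.4142, ∠ ≈ 45.00°
|T| = 0.008 · 1 / (2.6926 · 1.4142) ≈ 0.0021009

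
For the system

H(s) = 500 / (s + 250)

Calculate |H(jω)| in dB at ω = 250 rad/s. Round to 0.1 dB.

3.0 dB

At s = jω = j250:
pole (s+250): 250 + j250 → |·| = √(250²+250²) = √125000 ≈ 353.55, ∠ = arctan(250/250) ≈ 45.00°
|H| = 500 / 353.55 ≈ 1.4142
Gain = 20 log₁₀(1.4142) ≈ 3.01 dB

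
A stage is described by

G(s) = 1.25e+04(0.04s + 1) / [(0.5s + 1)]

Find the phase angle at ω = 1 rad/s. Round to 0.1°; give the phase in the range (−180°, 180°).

-24.3°

At ω = 1 rad/s:
zero (1 + j1·0.04) = 1 + j0.04 → |·| ≈ 1.0008, ∠ ≈ 2.29°
pole (1 + j1·0.5) = 1 + j0.5 → |·| ≈ 1.118, ∠ ≈ 26.57°
∠G = (2.29°) − (26.57°) = -24.28°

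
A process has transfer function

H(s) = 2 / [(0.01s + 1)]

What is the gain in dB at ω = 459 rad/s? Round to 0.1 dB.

At ω = 459 rad/s:
pole (1 + j459·0.01) = 1 + j4.59 → |·| ≈ 4.6977, ∠ ≈ 77.71°
|H| = 2 · 1 / (4.6977) ≈ 0.42574
Gain = 20 log₁₀(0.42574) ≈ -7.42 dB

-7.4 dB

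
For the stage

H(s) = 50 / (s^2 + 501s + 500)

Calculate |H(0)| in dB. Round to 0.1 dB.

H(0) = 50 / 500 = 0.1
20 log₁₀(0.1) ≈ -20.00 dB

-20.0 dB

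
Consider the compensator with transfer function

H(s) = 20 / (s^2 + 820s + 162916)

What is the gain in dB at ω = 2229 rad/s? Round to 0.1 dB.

-108.2 dB

Substitute s = j2229:
Numerator: 20 = 20 + j0
Denominator: (j2229)^2 + 820(j2229) + 162916 = -4805525 + j1827780
|N| = √(20² + 0²) ≈ 20, ∠N ≈ 0.00°
|D| = √(4805525² + 1827780²) ≈ 5.1414e+06, ∠D ≈ 159.18°
|H| = 20 / 5.1414e+06 ≈ 3.89e-06
Gain = 20 log₁₀(3.89e-06) ≈ -108.20 dB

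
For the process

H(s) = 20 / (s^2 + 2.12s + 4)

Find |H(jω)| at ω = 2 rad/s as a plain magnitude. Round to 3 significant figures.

4.72

At s = jω = j2:
quadratic: (j2)² + 2.12·j2 + 4 = 0 + j4.24 → |·| ≈ 4.24, ∠ ≈ 90.00°
|H| = 20 / 4.24 ≈ 4.717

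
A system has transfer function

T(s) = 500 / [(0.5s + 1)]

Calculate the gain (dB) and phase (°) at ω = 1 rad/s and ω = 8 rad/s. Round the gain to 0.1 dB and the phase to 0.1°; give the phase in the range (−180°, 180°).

ω = 1: 53.0 dB, -26.6°; ω = 8: 41.7 dB, -76.0°

At ω = 1 rad/s:
pole (1 + j1·0.5) = 1 + j0.5 → |·| ≈ 1.118, ∠ ≈ 26.57°
|T| = 500 · 1 / (1.118) ≈ 447.23
Gain = 20 log₁₀(447.23) ≈ 53.01 dB
∠T = (0°) − (26.57°) = -26.57°

At ω = 8 rad/s:
pole (1 + j8·0.5) = 1 + j4 → |·| ≈ 4.1231, ∠ ≈ 75.96°
|T| = 500 · 1 / (4.1231) ≈ 121.27
Gain = 20 log₁₀(121.27) ≈ 41.68 dB
∠T = (0°) − (75.96°) = -75.96°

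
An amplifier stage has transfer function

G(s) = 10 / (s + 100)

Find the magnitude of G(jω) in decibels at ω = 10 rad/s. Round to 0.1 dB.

-20.0 dB

At s = jω = j10:
pole (s+100): 100 + j10 → |·| = √(100²+10²) = √10100 ≈ 100.5, ∠ = arctan(10/100) ≈ 5.71°
|G| = 10 / 100.5 ≈ 0.099502
Gain = 20 log₁₀(0.099502) ≈ -20.04 dB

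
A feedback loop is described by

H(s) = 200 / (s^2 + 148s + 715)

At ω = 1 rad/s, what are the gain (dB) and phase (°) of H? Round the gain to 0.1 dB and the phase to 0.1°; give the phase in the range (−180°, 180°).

-11.2 dB, -11.7°

Substitute s = j1:
Numerator: 200 = 200 + j0
Denominator: (j1)^2 + 148(j1) + 715 = 714 + j148
|N| = √(200² + 0²) ≈ 200, ∠N ≈ 0.00°
|D| = √(714² + 148²) ≈ 729.18, ∠D ≈ 11.71°
|H| = 200 / 729.18 ≈ 0.27428
Gain = 20 log₁₀(0.27428) ≈ -11.24 dB
∠H = 0.00° − 11.71° = -11.71°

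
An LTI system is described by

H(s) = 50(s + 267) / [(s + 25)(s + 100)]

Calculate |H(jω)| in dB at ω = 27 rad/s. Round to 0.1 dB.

At s = jω = j27:
zero (s+267): 267 + j27 → |·| = √(267²+27²) = √72018 ≈ 268.36, ∠ = arctan(27/267) ≈ 5.77°
pole (s+25): 25 + j27 → |·| = √(25²+27²) = √1354 ≈ 36.797, ∠ = arctan(27/25) ≈ 47.20°
pole (s+100): 100 + j27 → |·| = √(100²+27²) = √10729 ≈ 103.58, ∠ = arctan(27/100) ≈ 15.11°
|H| = 50 · 268.36 / 3811.4 ≈ 3.5205
Gain = 20 log₁₀(3.5205) ≈ 10.93 dB

10.9 dB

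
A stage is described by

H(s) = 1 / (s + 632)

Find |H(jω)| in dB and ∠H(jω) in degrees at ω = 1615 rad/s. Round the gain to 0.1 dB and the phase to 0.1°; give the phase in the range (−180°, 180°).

At s = jω = j1615:
pole (s+632): 632 + j1615 → |·| = √(632²+1615²) = √3007649 ≈ 1734.3, ∠ = arctan(1615/632) ≈ 68.63°
|H| = 1 / 1734.3 ≈ 0.0005766
Gain = 20 log₁₀(0.0005766) ≈ -64.78 dB
∠H = 0.00° − 68.63° = -68.63°

-64.8 dB, -68.6°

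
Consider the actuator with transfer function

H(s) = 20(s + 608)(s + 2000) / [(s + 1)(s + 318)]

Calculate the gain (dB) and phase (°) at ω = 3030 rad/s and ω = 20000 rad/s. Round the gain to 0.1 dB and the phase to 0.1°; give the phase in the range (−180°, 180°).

ω = 3030: 27.7 dB, -38.8°; ω = 20000: 26.1 dB, -6.5°

At s = jω = j3030:
zero (s+608): 608 + j3030 → |·| = √(608²+3030²) = √9550564 ≈ 3090.4, ∠ = arctan(3030/608) ≈ 78.65°
zero (s+2000): 2000 + j3030 → |·| = √(2000²+3030²) = √13180900 ≈ 3630.6, ∠ = arctan(3030/2000) ≈ 56.57°
pole (s+1): 1 + j3030 → |·| = √(1²+3030²) = √9180901 ≈ 3030, ∠ = arctan(3030/1) ≈ 89.98°
pole (s+318): 318 + j3030 → |·| = √(318²+3030²) = √9282024 ≈ 3046.6, ∠ = arctan(3030/318) ≈ 84.01°
|H| = 20 · 1.122e+07 / 9.2312e+06 ≈ 24.309
Gain = 20 log₁₀(24.309) ≈ 27.72 dB
∠H = 135.22° − 173.99° = -38.77°

At s = jω = j20000:
zero (s+608): 608 + j20000 → |·| = √(608²+20000²) = √400369664 ≈ 20009, ∠ = arctan(20000/608) ≈ 88.26°
zero (s+2000): 2000 + j20000 → |·| = √(2000²+20000²) = √404000000 ≈ 20100, ∠ = arctan(20000/2000) ≈ 84.29°
pole (s+1): 1 + j20000 → |·| = √(1²+20000²) = √400000001 ≈ 20000, ∠ = arctan(20000/1) ≈ 90.00°
pole (s+318): 318 + j20000 → |·| = √(318²+20000²) = √400101124 ≈ 20003, ∠ = arctan(20000/318) ≈ 89.09°
|H| = 20 · 4.0218e+08 / 4.0006e+08 ≈ 20.106
Gain = 20 log₁₀(20.106) ≈ 26.07 dB
∠H = 172.55° − 179.09° = -6.54°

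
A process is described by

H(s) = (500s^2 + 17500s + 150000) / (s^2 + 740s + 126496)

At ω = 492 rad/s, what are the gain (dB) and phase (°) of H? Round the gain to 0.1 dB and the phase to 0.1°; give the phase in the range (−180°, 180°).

50.0 dB, 68.3°

Substitute s = j492:
Numerator: 500(j492)^2 + 17500(j492) + 150000 = -120882000 + j8610000
Denominator: (j492)^2 + 740(j492) + 126496 = -115568 + j364080
|N| = √(120882000² + 8610000²) ≈ 1.2119e+08, ∠N ≈ 175.93°
|D| = √(115568² + 364080²) ≈ 3.8198e+05, ∠D ≈ 107.61°
|H| = 1.2119e+08 / 3.8198e+05 ≈ 317.27
Gain = 20 log₁₀(317.27) ≈ 50.03 dB
∠H = 175.93° − 107.61° = 68.32°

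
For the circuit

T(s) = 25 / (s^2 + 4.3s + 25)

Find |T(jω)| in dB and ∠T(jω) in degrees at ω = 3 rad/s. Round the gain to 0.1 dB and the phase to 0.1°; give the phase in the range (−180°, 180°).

At s = jω = j3:
quadratic: (j3)² + 4.3·j3 + 25 = 16 + j12.9 → |·| ≈ 20.553, ∠ ≈ 38.88°
|T| = 25 / 20.553 ≈ 1.2164
Gain = 20 log₁₀(1.2164) ≈ 1.70 dB
∠T = 0.00° − 38.88° = -38.88°

1.7 dB, -38.9°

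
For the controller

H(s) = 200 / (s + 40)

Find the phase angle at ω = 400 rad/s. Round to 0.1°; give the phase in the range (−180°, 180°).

Substitute s = j400:
Numerator: 200 = 200 + j0
Denominator: (j400) + 40 = 40 + j400
|N| = √(200² + 0²) ≈ 200, ∠N ≈ 0.00°
|D| = √(40² + 400²) ≈ 402, ∠D ≈ 84.29°
∠H = 0.00° − 84.29° = -84.29°

-84.3°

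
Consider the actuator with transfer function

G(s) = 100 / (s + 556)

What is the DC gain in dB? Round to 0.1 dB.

G(0) = 100 / (556) ≈ 0.17986
20 log₁₀(0.17986) ≈ -14.90 dB

-14.9 dB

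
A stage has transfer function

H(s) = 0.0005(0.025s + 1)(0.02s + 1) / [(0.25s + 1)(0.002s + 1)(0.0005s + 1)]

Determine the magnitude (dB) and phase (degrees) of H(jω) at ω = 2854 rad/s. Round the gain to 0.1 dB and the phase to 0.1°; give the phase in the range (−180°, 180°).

At ω = 2854 rad/s:
zero (1 + j2854·0.025) = 1 + j71.35 → |·| ≈ 71.357, ∠ ≈ 89.20°
zero (1 + j2854·0.02) = 1 + j57.08 → |·| ≈ 57.089, ∠ ≈ 89.00°
pole (1 + j2854·0.25) = 1 + j713.5 → |·| ≈ 713.5, ∠ ≈ 89.92°
pole (1 + j2854·0.002) = 1 + j5.708 → |·| ≈ 5.7949, ∠ ≈ 80.06°
pole (1 + j2854·0.0005) = 1 + j1.427 → |·| ≈ 1.7425, ∠ ≈ 54.98°
|H| = 0.0005 · 71.357 · 57.089 / (713.5 · 5.7949 · 1.7425) ≈ 0.00028271
Gain = 20 log₁₀(0.00028271) ≈ -70.97 dB
∠H = (89.20° + 89.00°) − (89.92° + 80.06° + 54.98°) = -46.76°

-71.0 dB, -46.8°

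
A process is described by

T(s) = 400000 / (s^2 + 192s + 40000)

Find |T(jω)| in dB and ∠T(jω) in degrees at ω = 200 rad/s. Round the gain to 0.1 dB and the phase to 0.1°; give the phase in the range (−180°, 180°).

At s = jω = j200:
quadratic: (j200)² + 192·j200 + 40000 = 0 + j38400 → |·| ≈ 38400, ∠ ≈ 90.00°
|T| = 400000 / 38400 ≈ 10.417
Gain = 20 log₁₀(10.417) ≈ 20.35 dB
∠T = 0.00° − 90.00° = -90.00°

20.4 dB, -90.0°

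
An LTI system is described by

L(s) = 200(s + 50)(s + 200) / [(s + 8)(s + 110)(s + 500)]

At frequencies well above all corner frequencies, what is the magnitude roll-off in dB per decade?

Each pole contributes −20 dB/decade at high frequency; each zero contributes +20 dB/decade.
Net: 2 zero(s) − 3 pole(s) → -20 dB/decade.

-20 dB/decade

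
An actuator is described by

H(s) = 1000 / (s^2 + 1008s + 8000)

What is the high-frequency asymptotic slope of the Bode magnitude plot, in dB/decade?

Each pole contributes −20 dB/decade at high frequency; each zero contributes +20 dB/decade.
Net: 0 zero(s) − 2 pole(s) → -40 dB/decade.

-40 dB/decade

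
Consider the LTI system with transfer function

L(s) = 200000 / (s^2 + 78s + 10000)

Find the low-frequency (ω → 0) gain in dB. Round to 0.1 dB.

26.0 dB

L(0) = 200000 / 10000 = 20
20 log₁₀(20) ≈ 26.02 dB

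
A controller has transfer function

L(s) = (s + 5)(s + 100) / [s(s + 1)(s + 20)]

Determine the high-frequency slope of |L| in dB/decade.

-20 dB/decade

Each pole contributes −20 dB/decade at high frequency; each zero contributes +20 dB/decade.
Net: 2 zero(s) − 3 pole(s) → -20 dB/decade.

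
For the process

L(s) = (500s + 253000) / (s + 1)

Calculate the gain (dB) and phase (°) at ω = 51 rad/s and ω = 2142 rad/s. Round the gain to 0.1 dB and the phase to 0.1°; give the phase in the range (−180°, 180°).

Substitute s = j51:
Numerator: 500(j51) + 253000 = 253000 + j25500
Denominator: (j51) + 1 = 1 + j51
|N| = √(253000² + 25500²) ≈ 2.5428e+05, ∠N ≈ 5.76°
|D| = √(1² + 51²) ≈ 51.01, ∠D ≈ 88.88°
|L| = 2.5428e+05 / 51.01 ≈ 4984.9
Gain = 20 log₁₀(4984.9) ≈ 73.95 dB
∠L = 5.76° − 88.88° = -83.12°

Substitute s = j2142:
Numerator: 500(j2142) + 253000 = 253000 + j1071000
Denominator: (j2142) + 1 = 1 + j2142
|N| = √(253000² + 1071000²) ≈ 1.1005e+06, ∠N ≈ 76.71°
|D| = √(1² + 2142²) ≈ 2142, ∠D ≈ 89.97°
|L| = 1.1005e+06 / 2142 ≈ 513.77
Gain = 20 log₁₀(513.77) ≈ 54.22 dB
∠L = 76.71° − 89.97° = -13.26°

ω = 51: 74.0 dB, -83.1°; ω = 2142: 54.2 dB, -13.3°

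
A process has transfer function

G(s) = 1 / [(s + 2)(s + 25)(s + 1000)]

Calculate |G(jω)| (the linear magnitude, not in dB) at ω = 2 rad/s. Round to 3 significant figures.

1.41e-05

At s = jω = j2:
pole (s+2): 2 + j2 → |·| = √(2²+2²) = √8 ≈ 2.8284, ∠ = arctan(2/2) ≈ 45.00°
pole (s+25): 25 + j2 → |·| = √(25²+2²) = √629 ≈ 25.08, ∠ = arctan(2/25) ≈ 4.57°
pole (s+1000): 1000 + j2 → |·| = √(1000²+2²) = √1000004 ≈ 1000, ∠ = arctan(2/1000) ≈ 0.11°
|G| = 1 / 70936 ≈ 1.4097e-05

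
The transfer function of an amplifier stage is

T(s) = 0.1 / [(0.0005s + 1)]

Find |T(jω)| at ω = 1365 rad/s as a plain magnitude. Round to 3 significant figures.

0.0826

At ω = 1365 rad/s:
pole (1 + j1365·0.0005) = 1 + j0.6825 → |·| ≈ 1.2107, ∠ ≈ 34.31°
|T| = 0.1 · 1 / (1.2107) ≈ 0.082597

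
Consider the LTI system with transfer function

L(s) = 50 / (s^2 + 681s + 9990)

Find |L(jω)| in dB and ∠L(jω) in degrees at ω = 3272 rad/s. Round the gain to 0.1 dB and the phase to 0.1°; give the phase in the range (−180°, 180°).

-106.8 dB, -168.2°

Substitute s = j3272:
Numerator: 50 = 50 + j0
Denominator: (j3272)^2 + 681(j3272) + 9990 = -10695994 + j2228232
|N| = √(50² + 0²) ≈ 50, ∠N ≈ 0.00°
|D| = √(10695994² + 2228232²) ≈ 1.0926e+07, ∠D ≈ 168.23°
|L| = 50 / 1.0926e+07 ≈ 4.5762e-06
Gain = 20 log₁₀(4.5762e-06) ≈ -106.79 dB
∠L = 0.00° − 168.23° = -168.23°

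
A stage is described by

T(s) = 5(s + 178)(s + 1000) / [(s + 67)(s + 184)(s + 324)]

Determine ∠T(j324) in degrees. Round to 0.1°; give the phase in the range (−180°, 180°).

-104.6°

At s = jω = j324:
zero (s+178): 178 + j324 → |·| = √(178²+324²) = √136660 ≈ 369.68, ∠ = arctan(324/178) ≈ 61.22°
zero (s+1000): 1000 + j324 → |·| = √(1000²+324²) = √1104976 ≈ 1051.2, ∠ = arctan(324/1000) ≈ 17.95°
pole (s+67): 67 + j324 → |·| = √(67²+324²) = √109465 ≈ 330.85, ∠ = arctan(324/67) ≈ 78.32°
pole (s+184): 184 + j324 → |·| = √(184²+324²) = √138832 ≈ 372.6, ∠ = arctan(324/184) ≈ 60.41°
pole (s+324): 324 + j324 → |·| = √(324²+324²) = √209952 ≈ 458.21, ∠ = arctan(324/324) ≈ 45.00°
∠T = 79.17° − 183.73° = -104.56°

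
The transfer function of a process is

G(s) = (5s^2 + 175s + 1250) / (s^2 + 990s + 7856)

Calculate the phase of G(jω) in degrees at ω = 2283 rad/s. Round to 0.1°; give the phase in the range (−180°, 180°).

Substitute s = j2283:
Numerator: 5(j2283)^2 + 175(j2283) + 1250 = -26059195 + j399525
Denominator: (j2283)^2 + 990(j2283) + 7856 = -5204233 + j2260170
|N| = √(26059195² + 399525²) ≈ 2.6062e+07, ∠N ≈ 179.12°
|D| = √(5204233² + 2260170²) ≈ 5.6738e+06, ∠D ≈ 156.52°
∠G = 179.12° − 156.52° = 22.60°

22.6°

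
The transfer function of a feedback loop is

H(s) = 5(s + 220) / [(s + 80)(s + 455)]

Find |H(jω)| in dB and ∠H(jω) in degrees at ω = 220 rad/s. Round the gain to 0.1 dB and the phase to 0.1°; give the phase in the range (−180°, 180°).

-37.6 dB, -50.8°

At s = jω = j220:
zero (s+220): 220 + j220 → |·| = √(220²+220²) = √96800 ≈ 311.13, ∠ = arctan(220/220) ≈ 45.00°
pole (s+80): 80 + j220 → |·| = √(80²+220²) = √54800 ≈ 234.09, ∠ = arctan(220/80) ≈ 70.02°
pole (s+455): 455 + j220 → |·| = √(455²+220²) = √255425 ≈ 505.4, ∠ = arctan(220/455) ≈ 25.80°
|H| = 5 · 311.13 / 1.1831e+05 ≈ 0.013149
Gain = 20 log₁₀(0.013149) ≈ -37.62 dB
∠H = 45.00° − 95.82° = -50.82°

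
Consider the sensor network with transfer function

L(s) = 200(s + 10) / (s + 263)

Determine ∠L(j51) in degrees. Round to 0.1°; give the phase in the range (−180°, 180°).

67.9°

At s = jω = j51:
zero (s+10): 10 + j51 → |·| = √(10²+51²) = √2701 ≈ 51.971, ∠ = arctan(51/10) ≈ 78.91°
pole (s+263): 263 + j51 → |·| = √(263²+51²) = √71770 ≈ 267.9, ∠ = arctan(51/263) ≈ 10.97°
∠L = 78.91° − 10.97° = 67.94°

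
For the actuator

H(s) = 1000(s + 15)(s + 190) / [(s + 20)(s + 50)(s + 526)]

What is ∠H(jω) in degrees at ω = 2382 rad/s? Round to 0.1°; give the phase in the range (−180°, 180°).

At s = jω = j2382:
zero (s+15): 15 + j2382 → |·| = √(15²+2382²) = √5674149 ≈ 2382, ∠ = arctan(2382/15) ≈ 89.64°
zero (s+190): 190 + j2382 → |·| = √(190²+2382²) = √5710024 ≈ 2389.6, ∠ = arctan(2382/190) ≈ 85.44°
pole (s+20): 20 + j2382 → |·| = √(20²+2382²) = √5674324 ≈ 2382.1, ∠ = arctan(2382/20) ≈ 89.52°
pole (s+50): 50 + j2382 → |·| = √(50²+2382²) = √5676424 ≈ 2382.5, ∠ = arctan(2382/50) ≈ 88.80°
pole (s+526): 526 + j2382 → |·| = √(526²+2382²) = √5950600 ≈ 2439.4, ∠ = arctan(2382/526) ≈ 77.55°
∠H = 175.08° − 255.87° = -80.79°

-80.8°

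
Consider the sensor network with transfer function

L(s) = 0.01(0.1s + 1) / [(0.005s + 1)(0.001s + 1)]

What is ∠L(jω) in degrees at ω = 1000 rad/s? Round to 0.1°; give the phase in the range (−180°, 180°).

-34.3°

At ω = 1000 rad/s:
zero (1 + j1000·0.1) = 1 + j100 → |·| ≈ 100, ∠ ≈ 89.43°
pole (1 + j1000·0.005) = 1 + j5 → |·| ≈ 5.099, ∠ ≈ 78.69°
pole (1 + j1000·0.001) = 1 + j1 → |·| ≈ 1.4142, ∠ ≈ 45.00°
∠L = (89.43°) − (78.69° + 45.00°) = -34.26°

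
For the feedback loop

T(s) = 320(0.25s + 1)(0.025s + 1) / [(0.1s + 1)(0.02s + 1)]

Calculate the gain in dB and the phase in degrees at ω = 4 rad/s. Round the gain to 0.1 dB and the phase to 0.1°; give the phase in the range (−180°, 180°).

At ω = 4 rad/s:
zero (1 + j4·0.25) = 1 + j1 → |·| ≈ 1.4142, ∠ ≈ 45.00°
zero (1 + j4·0.025) = 1 + j0.1 → |·| ≈ 1.005, ∠ ≈ 5.71°
pole (1 + j4·0.1) = 1 + j0.4 → |·| ≈ 1.077, ∠ ≈ 21.80°
pole (1 + j4·0.02) = 1 + j0.08 → |·| ≈ 1.0032, ∠ ≈ 4.57°
|T| = 320 · 1.4142 · 1.005 / (1.077 · 1.0032) ≈ 420.94
Gain = 20 log₁₀(420.94) ≈ 52.48 dB
∠T = (45.00° + 5.71°) − (21.80° + 4.57°) = 24.34°

52.5 dB, 24.3°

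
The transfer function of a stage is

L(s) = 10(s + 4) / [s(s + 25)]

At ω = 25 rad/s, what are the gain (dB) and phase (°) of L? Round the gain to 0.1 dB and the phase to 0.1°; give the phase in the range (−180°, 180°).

-10.9 dB, -54.1°

At s = jω = j25:
zero (s+4): 4 + j25 → |·| = √(4²+25²) = √641 ≈ 25.318, ∠ = arctan(25/4) ≈ 80.91°
pole (s+25): 25 + j25 → |·| = √(25²+25²) = √1250 ≈ 35.355, ∠ = arctan(25/25) ≈ 45.00°
pole at origin: |s| = 25, ∠ = 90.00° (in denominator)
|L| = 10 · 25.318 / 883.87 ≈ 0.28644
Gain = 20 log₁₀(0.28644) ≈ -10.86 dB
∠L = 80.91° − 135.00° = -54.09°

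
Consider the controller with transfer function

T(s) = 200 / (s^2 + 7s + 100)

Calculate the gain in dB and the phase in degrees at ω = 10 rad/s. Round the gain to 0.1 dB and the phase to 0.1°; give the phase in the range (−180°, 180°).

9.1 dB, -90.0°

At s = jω = j10:
quadratic: (j10)² + 7·j10 + 100 = 0 + j70 → |·| ≈ 70, ∠ ≈ 90.00°
|T| = 200 / 70 ≈ 2.8571
Gain = 20 log₁₀(2.8571) ≈ 9.12 dB
∠T = 0.00° − 90.00° = -90.00°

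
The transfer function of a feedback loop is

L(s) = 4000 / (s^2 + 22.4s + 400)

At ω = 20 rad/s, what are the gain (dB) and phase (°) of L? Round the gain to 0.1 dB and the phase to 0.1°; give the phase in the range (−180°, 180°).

19.0 dB, -90.0°

At s = jω = j20:
quadratic: (j20)² + 22.4·j20 + 400 = 0 + j448 → |·| ≈ 448, ∠ ≈ 90.00°
|L| = 4000 / 448 ≈ 8.9286
Gain = 20 log₁₀(8.9286) ≈ 19.02 dB
∠L = 0.00° − 90.00° = -90.00°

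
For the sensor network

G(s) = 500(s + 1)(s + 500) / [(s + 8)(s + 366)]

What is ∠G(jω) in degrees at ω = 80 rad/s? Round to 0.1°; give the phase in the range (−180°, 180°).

1.8°

At s = jω = j80:
zero (s+1): 1 + j80 → |·| = √(1²+80²) = √6401 ≈ 80.006, ∠ = arctan(80/1) ≈ 89.28°
zero (s+500): 500 + j80 → |·| = √(500²+80²) = √256400 ≈ 506.36, ∠ = arctan(80/500) ≈ 9.09°
pole (s+8): 8 + j80 → |·| = √(8²+80²) = √6464 ≈ 80.399, ∠ = arctan(80/8) ≈ 84.29°
pole (s+366): 366 + j80 → |·| = √(366²+80²) = √140356 ≈ 374.64, ∠ = arctan(80/366) ≈ 12.33°
∠G = 98.37° − 96.62° = 1.75°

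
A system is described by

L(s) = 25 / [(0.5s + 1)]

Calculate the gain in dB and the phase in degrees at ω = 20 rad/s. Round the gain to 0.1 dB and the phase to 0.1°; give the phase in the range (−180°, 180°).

7.9 dB, -84.3°

At ω = 20 rad/s:
pole (1 + j20·0.5) = 1 + j10 → |·| ≈ 10.05, ∠ ≈ 84.29°
|L| = 25 · 1 / (10.05) ≈ 2.4876
Gain = 20 log₁₀(2.4876) ≈ 7.92 dB
∠L = (0°) − (84.29°) = -84.29°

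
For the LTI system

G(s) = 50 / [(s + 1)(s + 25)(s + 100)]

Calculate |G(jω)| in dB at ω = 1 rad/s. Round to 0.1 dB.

-37.0 dB

At s = jω = j1:
pole (s+1): 1 + j1 → |·| = √(1²+1²) = √2 ≈ 1.4142, ∠ = arctan(1/1) ≈ 45.00°
pole (s+25): 25 + j1 → |·| = √(25²+1²) = √626 ≈ 25.02, ∠ = arctan(1/25) ≈ 2.29°
pole (s+100): 100 + j1 → |·| = √(100²+1²) = √10001 ≈ 100, ∠ = arctan(1/100) ≈ 0.57°
|G| = 50 / 3538.3 ≈ 0.014131
Gain = 20 log₁₀(0.014131) ≈ -37.00 dB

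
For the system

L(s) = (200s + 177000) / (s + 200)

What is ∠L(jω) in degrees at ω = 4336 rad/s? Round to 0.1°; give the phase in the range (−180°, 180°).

-8.9°

Substitute s = j4336:
Numerator: 200(j4336) + 177000 = 177000 + j867200
Denominator: (j4336) + 200 = 200 + j4336
|N| = √(177000² + 867200²) ≈ 8.8508e+05, ∠N ≈ 78.46°
|D| = √(200² + 4336²) ≈ 4340.6, ∠D ≈ 87.36°
∠L = 78.46° − 87.36° = -8.90°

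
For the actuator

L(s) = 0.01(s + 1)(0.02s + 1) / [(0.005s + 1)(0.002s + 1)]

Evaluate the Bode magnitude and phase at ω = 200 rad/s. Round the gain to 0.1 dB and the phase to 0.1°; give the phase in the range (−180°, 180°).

At ω = 200 rad/s:
zero (1 + j200·1) = 1 + j200 → |·| ≈ 200, ∠ ≈ 89.71°
zero (1 + j200·0.02) = 1 + j4 → |·| ≈ 4.1231, ∠ ≈ 75.96°
pole (1 + j200·0.005) = 1 + j1 → |·| ≈ 1.4142, ∠ ≈ 45.00°
pole (1 + j200·0.002) = 1 + j0.4 → |·| ≈ 1.077, ∠ ≈ 21.80°
|L| = 0.01 · 200 · 4.1231 / (1.4142 · 1.077) ≈ 5.4141
Gain = 20 log₁₀(5.4141) ≈ 14.67 dB
∠L = (89.71° + 75.96°) − (45.00° + 21.80°) = 98.87°

14.7 dB, 98.9°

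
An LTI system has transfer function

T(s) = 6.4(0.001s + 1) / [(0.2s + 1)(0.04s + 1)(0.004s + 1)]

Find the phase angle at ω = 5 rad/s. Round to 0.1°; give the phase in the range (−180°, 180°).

At ω = 5 rad/s:
zero (1 + j5·0.001) = 1 + j0.005 → |·| ≈ 1, ∠ ≈ 0.29°
pole (1 + j5·0.2) = 1 + j1 → |·| ≈ 1.4142, ∠ ≈ 45.00°
pole (1 + j5·0.04) = 1 + j0.2 → |·| ≈ 1.0198, ∠ ≈ 11.31°
pole (1 + j5·0.004) = 1 + j0.02 → |·| ≈ 1.0002, ∠ ≈ 1.15°
∠T = (0.29°) − (45.00° + 11.31° + 1.15°) = -57.17°

-57.2°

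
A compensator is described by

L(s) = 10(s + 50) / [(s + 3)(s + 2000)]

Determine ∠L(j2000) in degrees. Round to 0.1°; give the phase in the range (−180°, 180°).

-46.3°

At s = jω = j2000:
zero (s+50): 50 + j2000 → |·| = √(50²+2000²) = √4002500 ≈ 2000.6, ∠ = arctan(2000/50) ≈ 88.57°
pole (s+3): 3 + j2000 → |·| = √(3²+2000²) = √4000009 ≈ 2000, ∠ = arctan(2000/3) ≈ 89.91°
pole (s+2000): 2000 + j2000 → |·| = √(2000²+2000²) = √8000000 ≈ 2828.4, ∠ = arctan(2000/2000) ≈ 45.00°
∠L = 88.57° − 134.91° = -46.34°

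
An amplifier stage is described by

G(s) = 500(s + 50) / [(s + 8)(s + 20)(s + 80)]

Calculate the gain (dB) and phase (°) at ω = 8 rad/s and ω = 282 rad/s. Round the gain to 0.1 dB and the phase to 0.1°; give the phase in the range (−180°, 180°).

At s = jω = j8:
zero (s+50): 50 + j8 → |·| = √(50²+8²) = √2564 ≈ 50.636, ∠ = arctan(8/50) ≈ 9.09°
pole (s+8): 8 + j8 → |·| = √(8²+8²) = √128 ≈ 11.314, ∠ = arctan(8/8) ≈ 45.00°
pole (s+20): 20 + j8 → |·| = √(20²+8²) = √464 ≈ 21.541, ∠ = arctan(8/20) ≈ 21.80°
pole (s+80): 80 + j8 → |·| = √(80²+8²) = √6464 ≈ 80.399, ∠ = arctan(8/80) ≈ 5.71°
|G| = 500 · 50.636 / 19594 ≈ 1.2921
Gain = 20 log₁₀(1.2921) ≈ 2.23 dB
∠G = 9.09° − 72.51° = -63.42°

At s = jω = j282:
zero (s+50): 50 + j282 → |·| = √(50²+282²) = √82024 ≈ 286.4, ∠ = arctan(282/50) ≈ 79.95°
pole (s+8): 8 + j282 → |·| = √(8²+282²) = √79588 ≈ 282.11, ∠ = arctan(282/8) ≈ 88.38°
pole (s+20): 20 + j282 → |·| = √(20²+282²) = √79924 ≈ 282.71, ∠ = arctan(282/20) ≈ 85.94°
pole (s+80): 80 + j282 → |·| = √(80²+282²) = √85924 ≈ 293.13, ∠ = arctan(282/80) ≈ 74.16°
|G| = 500 · 286.4 / 2.3379e+07 ≈ 0.0061252
Gain = 20 log₁₀(0.0061252) ≈ -44.26 dB
∠G = 79.95° − 248.48° = -168.53°

ω = 8: 2.2 dB, -63.4°; ω = 282: -44.3 dB, -168.5°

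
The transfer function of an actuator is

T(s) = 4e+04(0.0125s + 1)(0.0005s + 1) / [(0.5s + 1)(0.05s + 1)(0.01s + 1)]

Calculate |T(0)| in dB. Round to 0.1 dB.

92.0 dB

T(0) = 4e+04 · 1 / 1 = 40000
20 log₁₀(40000) ≈ 92.04 dB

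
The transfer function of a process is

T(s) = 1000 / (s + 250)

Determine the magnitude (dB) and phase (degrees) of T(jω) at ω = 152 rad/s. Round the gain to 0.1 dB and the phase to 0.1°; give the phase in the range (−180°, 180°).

10.7 dB, -31.3°

Substitute s = j152:
Numerator: 1000 = 1000 + j0
Denominator: (j152) + 250 = 250 + j152
|N| = √(1000² + 0²) ≈ 1000, ∠N ≈ 0.00°
|D| = √(250² + 152²) ≈ 292.58, ∠D ≈ 31.30°
|T| = 1000 / 292.58 ≈ 3.4179
Gain = 20 log₁₀(3.4179) ≈ 10.68 dB
∠T = 0.00° − 31.30° = -31.30°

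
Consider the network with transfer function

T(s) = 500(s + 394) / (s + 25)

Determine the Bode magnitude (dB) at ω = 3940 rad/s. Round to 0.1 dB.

54.0 dB

At s = jω = j3940:
zero (s+394): 394 + j3940 → |·| = √(394²+3940²) = √15678836 ≈ 3959.7, ∠ = arctan(3940/394) ≈ 84.29°
pole (s+25): 25 + j3940 → |·| = √(25²+3940²) = √15524225 ≈ 3940.1, ∠ = arctan(3940/25) ≈ 89.64°
|T| = 500 · 3959.7 / 3940.1 ≈ 502.49
Gain = 20 log₁₀(502.49) ≈ 54.02 dB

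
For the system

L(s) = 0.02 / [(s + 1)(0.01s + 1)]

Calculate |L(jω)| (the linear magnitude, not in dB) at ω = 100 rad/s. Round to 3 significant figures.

At ω = 100 rad/s:
pole (1 + j100·1) = 1 + j100 → |·| ≈ 100, ∠ ≈ 89.43°
pole (1 + j100·0.01) = 1 + j1 → |·| ≈ 1.4142, ∠ ≈ 45.00°
|L| = 0.02 · 1 / (100 · 1.4142) ≈ 0.00014142

0.000141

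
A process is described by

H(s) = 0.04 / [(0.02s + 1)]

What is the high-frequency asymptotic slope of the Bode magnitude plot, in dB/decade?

Each pole contributes −20 dB/decade at high frequency; each zero contributes +20 dB/decade.
Net: 0 zero(s) − 1 pole(s) → -20 dB/decade.

-20 dB/decade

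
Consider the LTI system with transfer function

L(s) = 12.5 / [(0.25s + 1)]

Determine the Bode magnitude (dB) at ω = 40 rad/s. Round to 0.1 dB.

1.9 dB

At ω = 40 rad/s:
pole (1 + j40·0.25) = 1 + j10 → |·| ≈ 10.05, ∠ ≈ 84.29°
|L| = 12.5 · 1 / (10.05) ≈ 1.2438
Gain = 20 log₁₀(1.2438) ≈ 1.90 dB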